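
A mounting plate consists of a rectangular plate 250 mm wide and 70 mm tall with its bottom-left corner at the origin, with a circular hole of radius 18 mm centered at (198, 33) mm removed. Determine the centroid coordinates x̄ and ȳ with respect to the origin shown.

x̄ = 120.49 mm, ȳ = 35.12 mm

Part | A | x̄ᵢ | ȳᵢ | A·x̄ᵢ | A·ȳᵢ
plate | 17500.00 | 125.00 | 35.00 | 2187500.00 | 612500.00
hole | -1017.88 | 198.00 | 33.00 | -201539.45 | -33589.91
Σ | 16482.12 |  |  | 1985960.55 | 578910.09
x̄ = 1985960.55 / 16482.12 = 120.49 mm
ȳ = 578910.09 / 16482.12 = 35.12 mm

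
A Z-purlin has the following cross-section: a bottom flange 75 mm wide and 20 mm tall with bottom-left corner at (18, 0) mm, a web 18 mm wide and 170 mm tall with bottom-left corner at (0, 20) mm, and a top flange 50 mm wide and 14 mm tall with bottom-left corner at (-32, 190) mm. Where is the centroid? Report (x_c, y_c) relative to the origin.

x_c = 20.13 mm, y_c = 90.15 mm

bottom flange: A = 75 × 20 = 1500.00, centroid at (55.50, 10.00).
web: A = 18 × 170 = 3060.00, centroid at (9.00, 105.00).
top flange: A = 50 × 14 = 700.00, centroid at (-7.00, 197.00).
ΣA = 5260.00 mm²
ΣAx_c = (1500.00)(55.50) + (3060.00)(9.00) + (700.00)(-7.00) = 105890.00 mm³
ΣAy_c = (1500.00)(10.00) + (3060.00)(105.00) + (700.00)(197.00) = 474200.00 mm³
x_c = 105890.00 / 5260.00 = 20.13 mm
y_c = 474200.00 / 5260.00 = 90.15 mm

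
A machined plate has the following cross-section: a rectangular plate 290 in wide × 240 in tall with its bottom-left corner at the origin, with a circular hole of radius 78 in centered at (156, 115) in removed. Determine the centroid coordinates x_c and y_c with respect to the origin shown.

x_c = 140.84 in, y_c = 121.89 in

Part | A | x̄ᵢ | ȳᵢ | A·x̄ᵢ | A·ȳᵢ
plate | 69600.00 | 145.00 | 120.00 | 10092000.00 | 8352000.00
hole | -19113.45 | 156.00 | 115.00 | -2981698.15 | -2198046.72
Σ | 50486.55 |  |  | 7110301.85 | 6153953.28
x_c = 7110301.85 / 50486.55 = 140.84 in
y_c = 6153953.28 / 50486.55 = 121.89 in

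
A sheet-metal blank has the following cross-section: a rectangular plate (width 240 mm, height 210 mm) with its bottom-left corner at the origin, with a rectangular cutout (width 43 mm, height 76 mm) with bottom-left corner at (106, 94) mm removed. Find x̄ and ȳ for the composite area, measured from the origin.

Part | A | x̄ᵢ | ȳᵢ | A·x̄ᵢ | A·ȳᵢ
plate | 50400.00 | 120.00 | 105.00 | 6048000.00 | 5292000.00
hole | -3268.00 | 127.50 | 132.00 | -416670.00 | -431376.00
Σ | 47132.00 |  |  | 5631330.00 | 4860624.00
x̄ = 5631330.00 / 47132.00 = 119.48 mm
ȳ = 4860624.00 / 47132.00 = 103.13 mm

x̄ = 119.48 mm, ȳ = 103.13 mm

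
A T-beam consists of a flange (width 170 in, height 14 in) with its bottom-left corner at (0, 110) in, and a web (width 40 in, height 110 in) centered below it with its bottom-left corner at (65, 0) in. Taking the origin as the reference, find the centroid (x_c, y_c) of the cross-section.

web: A = 40 × 110 = 4400.00, centroid at (85.00, 55.00).
flange: A = 170 × 14 = 2380.00, centroid at (85.00, 117.00).
ΣA = 6780.00 in², ΣAx_c = 576300.00 in³, ΣAy_c = 520460.00 in³.
x_c = 576300.00/6780.00 = 85.00 in; y_c = 520460.00/6780.00 = 76.76 in.

x_c = 85.00 in, y_c = 76.76 in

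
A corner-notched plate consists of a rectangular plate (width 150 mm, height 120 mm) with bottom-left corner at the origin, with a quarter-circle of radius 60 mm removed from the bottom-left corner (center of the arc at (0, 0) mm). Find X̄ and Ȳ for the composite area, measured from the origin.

X̄ = 84.23 mm, Ȳ = 66.44 mm

Part | A | x̄ᵢ | ȳᵢ | A·x̄ᵢ | A·ȳᵢ
plate | 18000.00 | 75.00 | 60.00 | 1350000.00 | 1080000.00
removed quarter-circle | -2827.43 | 25.46 | 25.46 | -72000.00 | -72000.00
Σ | 15172.57 |  |  | 1278000.00 | 1008000.00
X̄ = 1278000.00 / 15172.57 = 84.23 mm
Ȳ = 1008000.00 / 15172.57 = 66.44 mm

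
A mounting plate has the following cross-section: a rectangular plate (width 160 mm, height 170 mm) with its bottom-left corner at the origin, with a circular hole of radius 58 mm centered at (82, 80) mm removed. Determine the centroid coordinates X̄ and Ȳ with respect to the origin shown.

plate: A = 160 × 170 = 27200.00, centroid at (80.00, 85.00).
hole: A = −π·58² = -10568.32, centroid at (82.00, 80.00).
ΣA = 16631.68 mm²
ΣAX̄ = (27200.00)(80.00) + (-10568.32)(82.00) = 1309397.95 mm³
ΣAȲ = (27200.00)(85.00) + (-10568.32)(80.00) = 1466534.59 mm³
X̄ = 1309397.95 / 16631.68 = 78.73 mm
Ȳ = 1466534.59 / 16631.68 = 88.18 mm

X̄ = 78.73 mm, Ȳ = 88.18 mm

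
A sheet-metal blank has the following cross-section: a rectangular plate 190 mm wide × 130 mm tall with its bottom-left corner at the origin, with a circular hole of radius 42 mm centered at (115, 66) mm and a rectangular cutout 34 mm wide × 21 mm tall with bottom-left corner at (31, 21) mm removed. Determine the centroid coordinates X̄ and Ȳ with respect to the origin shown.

X̄ = 90.81 mm, Ȳ = 66.00 mm

plate: A = 190 × 130 = 24700.00, centroid at (95.00, 65.00).
hole 1: A = −π·42² = -5541.77, centroid at (115.00, 66.00).
hole 2: A = −(34 × 21) = -714.00, centroid at (48.00, 31.50).
ΣA = 18444.23 mm²
ΣAX̄ = (24700.00)(95.00) + (-5541.77)(115.00) + (-714.00)(48.00) = 1674924.51 mm³
ΣAȲ = (24700.00)(65.00) + (-5541.77)(66.00) + (-714.00)(31.50) = 1217252.22 mm³
X̄ = 1674924.51 / 18444.23 = 90.81 mm
Ȳ = 1217252.22 / 18444.23 = 66.00 mm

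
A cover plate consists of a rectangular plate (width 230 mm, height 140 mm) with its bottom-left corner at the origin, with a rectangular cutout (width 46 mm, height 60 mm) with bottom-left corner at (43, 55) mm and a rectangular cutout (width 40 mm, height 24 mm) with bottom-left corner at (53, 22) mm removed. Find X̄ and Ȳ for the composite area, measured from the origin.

X̄ = 121.16 mm, Ȳ = 69.76 mm

plate: A = 230 × 140 = 32200.00, centroid at (115.00, 70.00).
hole 1: A = −(46 × 60) = -2760.00, centroid at (66.00, 85.00).
hole 2: A = −(40 × 24) = -960.00, centroid at (73.00, 34.00).
ΣA = 28480.00 mm²
ΣAX̄ = (32200.00)(115.00) + (-2760.00)(66.00) + (-960.00)(73.00) = 3450760.00 mm³
ΣAȲ = (32200.00)(70.00) + (-2760.00)(85.00) + (-960.00)(34.00) = 1986760.00 mm³
X̄ = 3450760.00 / 28480.00 = 121.16 mm
Ȳ = 1986760.00 / 28480.00 = 69.76 mm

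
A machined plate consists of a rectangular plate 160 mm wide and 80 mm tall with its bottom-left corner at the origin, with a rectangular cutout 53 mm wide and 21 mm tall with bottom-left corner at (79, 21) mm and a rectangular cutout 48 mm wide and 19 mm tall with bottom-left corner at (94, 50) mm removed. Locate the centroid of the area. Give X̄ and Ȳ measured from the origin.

Part | A | x̄ᵢ | ȳᵢ | A·x̄ᵢ | A·ȳᵢ
plate | 12800.00 | 80.00 | 40.00 | 1024000.00 | 512000.00
hole 1 | -1113.00 | 105.50 | 31.50 | -117421.50 | -35059.50
hole 2 | -912.00 | 118.00 | 59.50 | -107616.00 | -54264.00
Σ | 10775.00 |  |  | 798962.50 | 422676.50
X̄ = 798962.50 / 10775.00 = 74.15 mm
Ȳ = 422676.50 / 10775.00 = 39.23 mm

X̄ = 74.15 mm, Ȳ = 39.23 mm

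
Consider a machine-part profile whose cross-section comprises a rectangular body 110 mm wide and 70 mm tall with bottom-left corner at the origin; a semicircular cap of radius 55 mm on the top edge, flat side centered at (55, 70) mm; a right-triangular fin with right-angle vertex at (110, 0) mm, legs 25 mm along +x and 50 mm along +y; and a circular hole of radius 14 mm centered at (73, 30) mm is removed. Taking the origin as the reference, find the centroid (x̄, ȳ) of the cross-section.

rectangular body: A = 110 × 70 = 7700.00, centroid at (55.00, 35.00).
semicircular top: A = ½π·55² = 4751.66, centroid at (55.00, 93.34).
triangular fin: A = ½·25·50 = 625.00, centroid at (118.33, 16.67).
hole: A = −π·14² = -615.75, centroid at (73.00, 30.00).
ΣA = 12460.91 mm², ΣAx̄ = 713849.66 mm³, ΣAȳ = 704976.89 mm³.
x̄ = 713849.66/12460.91 = 57.29 mm; ȳ = 704976.89/12460.91 = 56.58 mm.

x̄ = 57.29 mm, ȳ = 56.58 mm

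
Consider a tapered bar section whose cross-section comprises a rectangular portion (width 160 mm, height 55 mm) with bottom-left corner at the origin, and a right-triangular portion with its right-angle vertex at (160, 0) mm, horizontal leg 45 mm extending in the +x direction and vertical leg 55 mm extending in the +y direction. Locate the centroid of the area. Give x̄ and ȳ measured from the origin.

x̄ = 91.71 mm, ȳ = 26.37 mm

Part | A | x̄ᵢ | ȳᵢ | A·x̄ᵢ | A·ȳᵢ
rectangular portion | 8800.00 | 80.00 | 27.50 | 704000.00 | 242000.00
triangular portion | 1237.50 | 175.00 | 18.33 | 216562.50 | 22687.50
Σ | 10037.50 |  |  | 920562.50 | 264687.50
x̄ = 920562.50 / 10037.50 = 91.71 mm
ȳ = 264687.50 / 10037.50 = 26.37 mm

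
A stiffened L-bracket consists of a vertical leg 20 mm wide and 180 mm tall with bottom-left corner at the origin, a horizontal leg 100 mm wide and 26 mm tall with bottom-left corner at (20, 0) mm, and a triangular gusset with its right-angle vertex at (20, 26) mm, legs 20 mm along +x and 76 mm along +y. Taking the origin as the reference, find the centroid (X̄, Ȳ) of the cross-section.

vertical leg: A = 20 × 180 = 3600.00, centroid at (10.00, 90.00).
horizontal leg: A = 100 × 26 = 2600.00, centroid at (70.00, 13.00).
gusset: A = ½·20·76 = 760.00, centroid at (26.67, 51.33).
ΣA = 6960.00 mm²
ΣAX̄ = (3600.00)(10.00) + (2600.00)(70.00) + (760.00)(26.67) = 238266.67 mm³
ΣAȲ = (3600.00)(90.00) + (2600.00)(13.00) + (760.00)(51.33) = 396813.33 mm³
X̄ = 238266.67 / 6960.00 = 34.23 mm
Ȳ = 396813.33 / 6960.00 = 57.01 mm

X̄ = 34.23 mm, Ȳ = 57.01 mm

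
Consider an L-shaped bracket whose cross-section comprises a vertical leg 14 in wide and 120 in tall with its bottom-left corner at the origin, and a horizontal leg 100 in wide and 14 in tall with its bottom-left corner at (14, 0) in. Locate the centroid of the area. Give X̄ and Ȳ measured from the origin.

vertical leg: A = 14 × 120 = 1680.00, centroid at (7.00, 60.00).
horizontal leg: A = 100 × 14 = 1400.00, centroid at (64.00, 7.00).
ΣA = 3080.00 in²
ΣAX̄ = (1680.00)(7.00) + (1400.00)(64.00) = 101360.00 in³
ΣAȲ = (1680.00)(60.00) + (1400.00)(7.00) = 110600.00 in³
X̄ = 101360.00 / 3080.00 = 32.91 in
Ȳ = 110600.00 / 3080.00 = 35.91 in

X̄ = 32.91 in, Ȳ = 35.91 in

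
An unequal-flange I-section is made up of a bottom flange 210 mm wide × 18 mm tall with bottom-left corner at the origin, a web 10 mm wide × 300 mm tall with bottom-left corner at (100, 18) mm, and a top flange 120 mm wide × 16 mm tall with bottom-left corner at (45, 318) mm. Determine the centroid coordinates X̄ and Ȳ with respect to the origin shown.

bottom flange: A = 210 × 18 = 3780.00, centroid at (105.00, 9.00).
web: A = 10 × 300 = 3000.00, centroid at (105.00, 168.00).
top flange: A = 120 × 16 = 1920.00, centroid at (105.00, 326.00).
ΣA = 8700.00 mm², ΣAX̄ = 913500.00 mm³, ΣAȲ = 1163940.00 mm³.
X̄ = 913500.00/8700.00 = 105.00 mm; Ȳ = 1163940.00/8700.00 = 133.79 mm.

X̄ = 105.00 mm, Ȳ = 133.79 mm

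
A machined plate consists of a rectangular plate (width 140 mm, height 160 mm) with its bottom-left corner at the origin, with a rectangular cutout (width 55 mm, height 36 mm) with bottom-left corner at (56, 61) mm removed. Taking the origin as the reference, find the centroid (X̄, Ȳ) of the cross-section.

X̄ = 68.69 mm, Ȳ = 80.10 mm

plate: A = 140 × 160 = 22400.00, centroid at (70.00, 80.00).
hole: A = −(55 × 36) = -1980.00, centroid at (83.50, 79.00).
ΣA = 20420.00 mm², ΣAX̄ = 1402670.00 mm³, ΣAȲ = 1635580.00 mm³.
X̄ = 1402670.00/20420.00 = 68.69 mm; Ȳ = 1635580.00/20420.00 = 80.10 mm.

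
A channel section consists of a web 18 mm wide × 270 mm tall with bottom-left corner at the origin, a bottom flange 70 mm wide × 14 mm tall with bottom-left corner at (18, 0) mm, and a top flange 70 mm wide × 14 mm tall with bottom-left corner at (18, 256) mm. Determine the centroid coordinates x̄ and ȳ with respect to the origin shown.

x̄ = 21.65 mm, ȳ = 135.00 mm

Part | A | x̄ᵢ | ȳᵢ | A·x̄ᵢ | A·ȳᵢ
web | 4860.00 | 9.00 | 135.00 | 43740.00 | 656100.00
bottom flange | 980.00 | 53.00 | 7.00 | 51940.00 | 6860.00
top flange | 980.00 | 53.00 | 263.00 | 51940.00 | 257740.00
Σ | 6820.00 |  |  | 147620.00 | 920700.00
x̄ = 147620.00 / 6820.00 = 21.65 mm
ȳ = 920700.00 / 6820.00 = 135.00 mm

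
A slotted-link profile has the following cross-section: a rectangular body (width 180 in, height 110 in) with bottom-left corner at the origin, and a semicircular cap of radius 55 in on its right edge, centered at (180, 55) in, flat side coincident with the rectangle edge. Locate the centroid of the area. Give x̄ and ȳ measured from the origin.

x̄ = 111.94 in, ȳ = 55.00 in

rectangular body: A = 180 × 110 = 19800.00, centroid at (90.00, 55.00).
semicircular end: A = ½π·55² = 4751.66, centroid at (203.34, 55.00).
ΣA = 24551.66 in², ΣAx̄ = 2748215.27 in³, ΣAȳ = 1350341.24 in³.
x̄ = 2748215.27/24551.66 = 111.94 in; ȳ = 1350341.24/24551.66 = 55.00 in.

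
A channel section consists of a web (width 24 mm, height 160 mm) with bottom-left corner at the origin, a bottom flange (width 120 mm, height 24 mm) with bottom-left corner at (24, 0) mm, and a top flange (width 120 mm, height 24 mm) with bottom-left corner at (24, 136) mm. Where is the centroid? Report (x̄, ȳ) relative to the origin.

web: A = 24 × 160 = 3840.00, centroid at (12.00, 80.00).
bottom flange: A = 120 × 24 = 2880.00, centroid at (84.00, 12.00).
top flange: A = 120 × 24 = 2880.00, centroid at (84.00, 148.00).
ΣA = 9600.00 mm²
ΣAx̄ = (3840.00)(12.00) + (2880.00)(84.00) + (2880.00)(84.00) = 529920.00 mm³
ΣAȳ = (3840.00)(80.00) + (2880.00)(12.00) + (2880.00)(148.00) = 768000.00 mm³
x̄ = 529920.00 / 9600.00 = 55.20 mm
ȳ = 768000.00 / 9600.00 = 80.00 mm

x̄ = 55.20 mm, ȳ = 80.00 mm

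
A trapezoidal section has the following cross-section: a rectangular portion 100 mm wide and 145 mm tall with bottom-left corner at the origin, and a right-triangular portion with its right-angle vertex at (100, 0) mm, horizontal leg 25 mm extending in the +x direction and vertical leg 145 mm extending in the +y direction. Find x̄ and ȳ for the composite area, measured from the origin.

Part | A | x̄ᵢ | ȳᵢ | A·x̄ᵢ | A·ȳᵢ
rectangular portion | 14500.00 | 50.00 | 72.50 | 725000.00 | 1051250.00
triangular portion | 1812.50 | 108.33 | 48.33 | 196354.17 | 87604.17
Σ | 16312.50 |  |  | 921354.17 | 1138854.17
x̄ = 921354.17 / 16312.50 = 56.48 mm
ȳ = 1138854.17 / 16312.50 = 69.81 mm

x̄ = 56.48 mm, ȳ = 69.81 mm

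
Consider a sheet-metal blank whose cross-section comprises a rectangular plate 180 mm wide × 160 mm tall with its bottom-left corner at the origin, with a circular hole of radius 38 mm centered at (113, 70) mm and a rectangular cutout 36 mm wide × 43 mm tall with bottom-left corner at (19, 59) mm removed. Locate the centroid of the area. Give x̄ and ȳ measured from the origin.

x̄ = 89.02 mm, ȳ = 81.96 mm

plate: A = 180 × 160 = 28800.00, centroid at (90.00, 80.00).
hole 1: A = −π·38² = -4536.46, centroid at (113.00, 70.00).
hole 2: A = −(36 × 43) = -1548.00, centroid at (37.00, 80.50).
ΣA = 22715.54 mm²
ΣAx̄ = (28800.00)(90.00) + (-4536.46)(113.00) + (-1548.00)(37.00) = 2022104.04 mm³
ΣAȳ = (28800.00)(80.00) + (-4536.46)(70.00) + (-1548.00)(80.50) = 1861833.81 mm³
x̄ = 2022104.04 / 22715.54 = 89.02 mm
ȳ = 1861833.81 / 22715.54 = 81.96 mm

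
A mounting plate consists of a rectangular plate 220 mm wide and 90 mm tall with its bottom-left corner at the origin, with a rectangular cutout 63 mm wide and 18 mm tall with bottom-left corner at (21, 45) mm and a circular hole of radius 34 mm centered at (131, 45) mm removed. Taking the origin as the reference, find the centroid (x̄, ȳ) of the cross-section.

x̄ = 109.26 mm, ȳ = 44.32 mm

plate: A = 220 × 90 = 19800.00, centroid at (110.00, 45.00).
hole 1: A = −(63 × 18) = -1134.00, centroid at (52.50, 54.00).
hole 2: A = −π·34² = -3631.68, centroid at (131.00, 45.00).
ΣA = 15034.32 mm²
ΣAx̄ = (19800.00)(110.00) + (-1134.00)(52.50) + (-3631.68)(131.00) = 1642714.77 mm³
ΣAȳ = (19800.00)(45.00) + (-1134.00)(54.00) + (-3631.68)(45.00) = 666338.35 mm³
x̄ = 1642714.77 / 15034.32 = 109.26 mm
ȳ = 666338.35 / 15034.32 = 44.32 mm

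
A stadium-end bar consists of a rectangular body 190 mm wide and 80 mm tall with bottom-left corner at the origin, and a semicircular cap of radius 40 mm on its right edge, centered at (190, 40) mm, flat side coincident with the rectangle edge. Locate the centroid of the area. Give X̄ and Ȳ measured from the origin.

Part | A | x̄ᵢ | ȳᵢ | A·x̄ᵢ | A·ȳᵢ
rectangular body | 15200.00 | 95.00 | 40.00 | 1444000.00 | 608000.00
semicircular end | 2513.27 | 206.98 | 40.00 | 520188.75 | 100530.96
Σ | 17713.27 |  |  | 1964188.75 | 708530.96
X̄ = 1964188.75 / 17713.27 = 110.89 mm
Ȳ = 708530.96 / 17713.27 = 40.00 mm

X̄ = 110.89 mm, Ȳ = 40.00 mm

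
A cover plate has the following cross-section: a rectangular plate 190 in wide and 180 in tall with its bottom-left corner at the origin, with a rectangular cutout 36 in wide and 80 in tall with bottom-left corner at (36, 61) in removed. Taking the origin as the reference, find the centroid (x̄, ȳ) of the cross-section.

Part | A | x̄ᵢ | ȳᵢ | A·x̄ᵢ | A·ȳᵢ
plate | 34200.00 | 95.00 | 90.00 | 3249000.00 | 3078000.00
hole | -2880.00 | 54.00 | 101.00 | -155520.00 | -290880.00
Σ | 31320.00 |  |  | 3093480.00 | 2787120.00
x̄ = 3093480.00 / 31320.00 = 98.77 in
ȳ = 2787120.00 / 31320.00 = 88.99 in

x̄ = 98.77 in, ȳ = 88.99 in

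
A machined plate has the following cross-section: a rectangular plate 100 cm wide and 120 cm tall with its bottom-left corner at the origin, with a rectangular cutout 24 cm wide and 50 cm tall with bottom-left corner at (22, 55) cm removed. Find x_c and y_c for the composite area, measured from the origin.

x_c = 51.78 cm, y_c = 57.78 cm

plate: A = 100 × 120 = 12000.00, centroid at (50.00, 60.00).
hole: A = −(24 × 50) = -1200.00, centroid at (34.00, 80.00).
ΣA = 10800.00 cm², ΣAx_c = 559200.00 cm³, ΣAy_c = 624000.00 cm³.
x_c = 559200.00/10800.00 = 51.78 cm; y_c = 624000.00/10800.00 = 57.78 cm.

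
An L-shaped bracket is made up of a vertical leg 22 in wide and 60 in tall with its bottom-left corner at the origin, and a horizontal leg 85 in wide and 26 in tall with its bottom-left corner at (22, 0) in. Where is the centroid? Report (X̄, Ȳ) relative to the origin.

X̄ = 44.49 in, Ȳ = 19.36 in

Part | A | x̄ᵢ | ȳᵢ | A·x̄ᵢ | A·ȳᵢ
vertical leg | 1320.00 | 11.00 | 30.00 | 14520.00 | 39600.00
horizontal leg | 2210.00 | 64.50 | 13.00 | 142545.00 | 28730.00
Σ | 3530.00 |  |  | 157065.00 | 68330.00
X̄ = 157065.00 / 3530.00 = 44.49 in
Ȳ = 68330.00 / 3530.00 = 19.36 in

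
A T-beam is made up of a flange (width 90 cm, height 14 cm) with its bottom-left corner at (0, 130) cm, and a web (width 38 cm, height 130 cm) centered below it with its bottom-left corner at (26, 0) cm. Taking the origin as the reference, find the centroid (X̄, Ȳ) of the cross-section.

X̄ = 45.00 cm, Ȳ = 79.63 cm

Part | A | x̄ᵢ | ȳᵢ | A·x̄ᵢ | A·ȳᵢ
web | 4940.00 | 45.00 | 65.00 | 222300.00 | 321100.00
flange | 1260.00 | 45.00 | 137.00 | 56700.00 | 172620.00
Σ | 6200.00 |  |  | 279000.00 | 493720.00
X̄ = 279000.00 / 6200.00 = 45.00 cm
Ȳ = 493720.00 / 6200.00 = 79.63 cm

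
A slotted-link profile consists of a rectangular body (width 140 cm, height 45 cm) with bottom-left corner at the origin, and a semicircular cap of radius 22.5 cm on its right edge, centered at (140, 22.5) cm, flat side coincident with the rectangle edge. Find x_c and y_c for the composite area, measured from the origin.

Part | A | x̄ᵢ | ȳᵢ | A·x̄ᵢ | A·ȳᵢ
rectangular body | 6300.00 | 70.00 | 22.50 | 441000.00 | 141750.00
semicircular end | 795.22 | 149.55 | 22.50 | 118923.94 | 17892.35
Σ | 7095.22 |  |  | 559923.94 | 159642.35
x_c = 559923.94 / 7095.22 = 78.92 cm
y_c = 159642.35 / 7095.22 = 22.50 cm

x_c = 78.92 cm, y_c = 22.50 cm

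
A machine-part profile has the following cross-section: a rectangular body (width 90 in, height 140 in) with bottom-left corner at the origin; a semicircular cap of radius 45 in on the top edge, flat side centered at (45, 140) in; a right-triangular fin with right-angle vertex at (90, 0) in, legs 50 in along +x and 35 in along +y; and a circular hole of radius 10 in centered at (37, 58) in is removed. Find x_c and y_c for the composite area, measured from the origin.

x_c = 48.46 in, y_c = 84.45 in

rectangular body: A = 90 × 140 = 12600.00, centroid at (45.00, 70.00).
semicircular top: A = ½π·45² = 3180.86, centroid at (45.00, 159.10).
triangular fin: A = ½·50·35 = 875.00, centroid at (106.67, 11.67).
hole: A = −π·10² = -314.16, centroid at (37.00, 58.00).
ΣA = 16341.70 in², ΣAx_c = 791848.26 in³, ΣAy_c = 1380057.85 in³.
x_c = 791848.26/16341.70 = 48.46 in; y_c = 1380057.85/16341.70 = 84.45 in.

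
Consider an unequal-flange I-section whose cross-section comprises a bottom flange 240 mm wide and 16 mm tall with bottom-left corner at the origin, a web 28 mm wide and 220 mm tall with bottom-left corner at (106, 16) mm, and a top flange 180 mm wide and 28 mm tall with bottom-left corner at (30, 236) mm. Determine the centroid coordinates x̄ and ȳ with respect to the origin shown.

x̄ = 120.00 mm, ȳ = 137.43 mm

bottom flange: A = 240 × 16 = 3840.00, centroid at (120.00, 8.00).
web: A = 28 × 220 = 6160.00, centroid at (120.00, 126.00).
top flange: A = 180 × 28 = 5040.00, centroid at (120.00, 250.00).
ΣA = 15040.00 mm²
ΣAx̄ = (3840.00)(120.00) + (6160.00)(120.00) + (5040.00)(120.00) = 1804800.00 mm³
ΣAȳ = (3840.00)(8.00) + (6160.00)(126.00) + (5040.00)(250.00) = 2066880.00 mm³
x̄ = 1804800.00 / 15040.00 = 120.00 mm
ȳ = 2066880.00 / 15040.00 = 137.43 mm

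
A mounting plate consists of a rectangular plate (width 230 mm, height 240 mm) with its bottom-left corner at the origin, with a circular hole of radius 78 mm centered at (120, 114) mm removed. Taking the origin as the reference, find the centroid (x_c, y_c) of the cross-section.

Part | A | x̄ᵢ | ȳᵢ | A·x̄ᵢ | A·ȳᵢ
plate | 55200.00 | 115.00 | 120.00 | 6348000.00 | 6624000.00
hole | -19113.45 | 120.00 | 114.00 | -2293613.96 | -2178933.27
Σ | 36086.55 |  |  | 4054386.04 | 4445066.73
x_c = 4054386.04 / 36086.55 = 112.35 mm
y_c = 4445066.73 / 36086.55 = 123.18 mm

x_c = 112.35 mm, y_c = 123.18 mm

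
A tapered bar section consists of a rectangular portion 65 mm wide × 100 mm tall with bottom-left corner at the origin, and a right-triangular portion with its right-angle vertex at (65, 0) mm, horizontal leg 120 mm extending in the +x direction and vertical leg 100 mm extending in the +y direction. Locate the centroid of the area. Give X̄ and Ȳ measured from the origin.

rectangular portion: A = 65 × 100 = 6500.00, centroid at (32.50, 50.00).
triangular portion: A = ½·120·100 = 6000.00, centroid at (105.00, 33.33).
ΣA = 12500.00 mm²
ΣAX̄ = (6500.00)(32.50) + (6000.00)(105.00) = 841250.00 mm³
ΣAȲ = (6500.00)(50.00) + (6000.00)(33.33) = 525000.00 mm³
X̄ = 841250.00 / 12500.00 = 67.30 mm
Ȳ = 525000.00 / 12500.00 = 42.00 mm

X̄ = 67.30 mm, Ȳ = 42.00 mm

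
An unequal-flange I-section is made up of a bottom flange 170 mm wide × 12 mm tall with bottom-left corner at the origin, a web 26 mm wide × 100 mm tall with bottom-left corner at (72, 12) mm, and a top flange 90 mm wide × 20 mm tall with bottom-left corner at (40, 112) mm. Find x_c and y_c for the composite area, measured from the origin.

bottom flange: A = 170 × 12 = 2040.00, centroid at (85.00, 6.00).
web: A = 26 × 100 = 2600.00, centroid at (85.00, 62.00).
top flange: A = 90 × 20 = 1800.00, centroid at (85.00, 122.00).
ΣA = 6440.00 mm², ΣAx_c = 547400.00 mm³, ΣAy_c = 393040.00 mm³.
x_c = 547400.00/6440.00 = 85.00 mm; y_c = 393040.00/6440.00 = 61.03 mm.

x_c = 85.00 mm, y_c = 61.03 mm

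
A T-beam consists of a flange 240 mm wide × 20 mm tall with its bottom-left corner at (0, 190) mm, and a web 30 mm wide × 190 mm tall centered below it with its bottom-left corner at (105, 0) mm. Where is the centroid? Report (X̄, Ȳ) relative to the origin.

web: A = 30 × 190 = 5700.00, centroid at (120.00, 95.00).
flange: A = 240 × 20 = 4800.00, centroid at (120.00, 200.00).
ΣA = 10500.00 mm²
ΣAX̄ = (5700.00)(120.00) + (4800.00)(120.00) = 1260000.00 mm³
ΣAȲ = (5700.00)(95.00) + (4800.00)(200.00) = 1501500.00 mm³
X̄ = 1260000.00 / 10500.00 = 120.00 mm
Ȳ = 1501500.00 / 10500.00 = 143.00 mm

X̄ = 120.00 mm, Ȳ = 143.00 mm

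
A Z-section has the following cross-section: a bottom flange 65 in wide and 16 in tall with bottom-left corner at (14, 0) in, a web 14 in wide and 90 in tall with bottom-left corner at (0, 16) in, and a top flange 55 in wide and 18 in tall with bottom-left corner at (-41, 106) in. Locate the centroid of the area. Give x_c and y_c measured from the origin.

bottom flange: A = 65 × 16 = 1040.00, centroid at (46.50, 8.00).
web: A = 14 × 90 = 1260.00, centroid at (7.00, 61.00).
top flange: A = 55 × 18 = 990.00, centroid at (-13.50, 115.00).
ΣA = 3290.00 in², ΣAx_c = 43815.00 in³, ΣAy_c = 199030.00 in³.
x_c = 43815.00/3290.00 = 13.32 in; y_c = 199030.00/3290.00 = 60.50 in.

x_c = 13.32 in, y_c = 60.50 in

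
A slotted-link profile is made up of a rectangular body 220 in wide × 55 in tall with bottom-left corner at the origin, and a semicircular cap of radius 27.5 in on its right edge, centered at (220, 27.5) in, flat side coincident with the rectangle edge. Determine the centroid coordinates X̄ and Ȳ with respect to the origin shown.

X̄ = 120.88 in, Ȳ = 27.50 in

rectangular body: A = 220 × 55 = 12100.00, centroid at (110.00, 27.50).
semicircular end: A = ½π·27.5² = 1187.91, centroid at (231.67, 27.50).
ΣA = 13287.91 in²
ΣAX̄ = (12100.00)(110.00) + (1187.91)(231.67) = 1606205.82 in³
ΣAȲ = (12100.00)(27.50) + (1187.91)(27.50) = 365417.65 in³
X̄ = 1606205.82 / 13287.91 = 120.88 in
Ȳ = 365417.65 / 13287.91 = 27.50 in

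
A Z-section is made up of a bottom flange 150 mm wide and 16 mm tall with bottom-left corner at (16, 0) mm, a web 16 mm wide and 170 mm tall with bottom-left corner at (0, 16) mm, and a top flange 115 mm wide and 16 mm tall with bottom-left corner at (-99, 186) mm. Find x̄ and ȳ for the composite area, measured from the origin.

x̄ = 23.53 mm, ȳ = 93.52 mm

bottom flange: A = 150 × 16 = 2400.00, centroid at (91.00, 8.00).
web: A = 16 × 170 = 2720.00, centroid at (8.00, 101.00).
top flange: A = 115 × 16 = 1840.00, centroid at (-41.50, 194.00).
ΣA = 6960.00 mm², ΣAx̄ = 163800.00 mm³, ΣAȳ = 650880.00 mm³.
x̄ = 163800.00/6960.00 = 23.53 mm; ȳ = 650880.00/6960.00 = 93.52 mm.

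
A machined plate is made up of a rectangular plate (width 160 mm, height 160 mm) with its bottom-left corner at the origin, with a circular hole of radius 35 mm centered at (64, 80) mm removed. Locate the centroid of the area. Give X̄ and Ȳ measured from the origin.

Part | A | x̄ᵢ | ȳᵢ | A·x̄ᵢ | A·ȳᵢ
plate | 25600.00 | 80.00 | 80.00 | 2048000.00 | 2048000.00
hole | -3848.45 | 64.00 | 80.00 | -246300.86 | -307876.08
Σ | 21751.55 |  |  | 1801699.14 | 1740123.92
X̄ = 1801699.14 / 21751.55 = 82.83 mm
Ȳ = 1740123.92 / 21751.55 = 80.00 mm

X̄ = 82.83 mm, Ȳ = 80.00 mm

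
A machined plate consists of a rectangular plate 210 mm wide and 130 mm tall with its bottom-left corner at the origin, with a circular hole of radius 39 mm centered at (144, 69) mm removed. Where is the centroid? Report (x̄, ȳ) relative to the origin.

plate: A = 210 × 130 = 27300.00, centroid at (105.00, 65.00).
hole: A = −π·39² = -4778.36, centroid at (144.00, 69.00).
ΣA = 22521.64 mm²
ΣAx̄ = (27300.00)(105.00) + (-4778.36)(144.00) = 2178415.81 mm³
ΣAȳ = (27300.00)(65.00) + (-4778.36)(69.00) = 1444792.99 mm³
x̄ = 2178415.81 / 22521.64 = 96.73 mm
ȳ = 1444792.99 / 22521.64 = 64.15 mm

x̄ = 96.73 mm, ȳ = 64.15 mm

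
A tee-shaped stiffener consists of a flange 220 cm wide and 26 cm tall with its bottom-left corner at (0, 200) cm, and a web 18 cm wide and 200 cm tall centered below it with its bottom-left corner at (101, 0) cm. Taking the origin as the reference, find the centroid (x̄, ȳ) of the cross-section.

Part | A | x̄ᵢ | ȳᵢ | A·x̄ᵢ | A·ȳᵢ
web | 3600.00 | 110.00 | 100.00 | 396000.00 | 360000.00
flange | 5720.00 | 110.00 | 213.00 | 629200.00 | 1218360.00
Σ | 9320.00 |  |  | 1025200.00 | 1578360.00
x̄ = 1025200.00 / 9320.00 = 110.00 cm
ȳ = 1578360.00 / 9320.00 = 169.35 cm

x̄ = 110.00 cm, ȳ = 169.35 cm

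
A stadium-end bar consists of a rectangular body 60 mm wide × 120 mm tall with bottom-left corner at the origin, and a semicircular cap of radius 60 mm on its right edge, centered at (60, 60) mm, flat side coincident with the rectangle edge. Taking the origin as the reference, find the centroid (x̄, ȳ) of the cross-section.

x̄ = 54.40 mm, ȳ = 60.00 mm

rectangular body: A = 60 × 120 = 7200.00, centroid at (30.00, 60.00).
semicircular end: A = ½π·60² = 5654.87, centroid at (85.46, 60.00).
ΣA = 12854.87 mm², ΣAx̄ = 699292.01 mm³, ΣAȳ = 771292.01 mm³.
x̄ = 699292.01/12854.87 = 54.40 mm; ȳ = 771292.01/12854.87 = 60.00 mm.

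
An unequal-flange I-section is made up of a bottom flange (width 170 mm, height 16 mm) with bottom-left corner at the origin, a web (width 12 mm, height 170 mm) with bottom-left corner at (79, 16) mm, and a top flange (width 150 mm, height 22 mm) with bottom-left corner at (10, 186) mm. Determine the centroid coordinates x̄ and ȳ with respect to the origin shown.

Part | A | x̄ᵢ | ȳᵢ | A·x̄ᵢ | A·ȳᵢ
bottom flange | 2720.00 | 85.00 | 8.00 | 231200.00 | 21760.00
web | 2040.00 | 85.00 | 101.00 | 173400.00 | 206040.00
top flange | 3300.00 | 85.00 | 197.00 | 280500.00 | 650100.00
Σ | 8060.00 |  |  | 685100.00 | 877900.00
x̄ = 685100.00 / 8060.00 = 85.00 mm
ȳ = 877900.00 / 8060.00 = 108.92 mm

x̄ = 85.00 mm, ȳ = 108.92 mm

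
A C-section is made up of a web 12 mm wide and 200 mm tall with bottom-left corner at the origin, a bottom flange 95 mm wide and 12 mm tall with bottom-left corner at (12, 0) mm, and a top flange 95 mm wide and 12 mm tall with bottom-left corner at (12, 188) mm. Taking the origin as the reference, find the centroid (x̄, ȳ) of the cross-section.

x̄ = 32.06 mm, ȳ = 100.00 mm

Part | A | x̄ᵢ | ȳᵢ | A·x̄ᵢ | A·ȳᵢ
web | 2400.00 | 6.00 | 100.00 | 14400.00 | 240000.00
bottom flange | 1140.00 | 59.50 | 6.00 | 67830.00 | 6840.00
top flange | 1140.00 | 59.50 | 194.00 | 67830.00 | 221160.00
Σ | 4680.00 |  |  | 150060.00 | 468000.00
x̄ = 150060.00 / 4680.00 = 32.06 mm
ȳ = 468000.00 / 4680.00 = 100.00 mm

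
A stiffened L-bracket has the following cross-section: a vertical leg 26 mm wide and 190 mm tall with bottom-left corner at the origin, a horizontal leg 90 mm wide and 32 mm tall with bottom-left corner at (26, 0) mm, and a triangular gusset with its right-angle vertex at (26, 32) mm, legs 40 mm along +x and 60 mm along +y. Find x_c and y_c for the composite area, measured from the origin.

vertical leg: A = 26 × 190 = 4940.00, centroid at (13.00, 95.00).
horizontal leg: A = 90 × 32 = 2880.00, centroid at (71.00, 16.00).
gusset: A = ½·40·60 = 1200.00, centroid at (39.33, 52.00).
ΣA = 9020.00 mm², ΣAx_c = 315900.00 mm³, ΣAy_c = 577780.00 mm³.
x_c = 315900.00/9020.00 = 35.02 mm; y_c = 577780.00/9020.00 = 64.06 mm.

x_c = 35.02 mm, y_c = 64.06 mm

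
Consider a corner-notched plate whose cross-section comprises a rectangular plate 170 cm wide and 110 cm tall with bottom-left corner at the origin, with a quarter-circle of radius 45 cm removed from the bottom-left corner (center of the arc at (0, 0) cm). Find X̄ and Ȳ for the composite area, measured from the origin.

X̄ = 91.13 cm, Ȳ = 58.34 cm

plate: A = 170 × 110 = 18700.00, centroid at (85.00, 55.00).
removed quarter-circle: A = −¼π·45² = -1590.43, centroid at (19.10, 19.10).
ΣA = 17109.57 cm², ΣAX̄ = 1559125.00 cm³, ΣAȲ = 998125.00 cm³.
X̄ = 1559125.00/17109.57 = 91.13 cm; Ȳ = 998125.00/17109.57 = 58.34 cm.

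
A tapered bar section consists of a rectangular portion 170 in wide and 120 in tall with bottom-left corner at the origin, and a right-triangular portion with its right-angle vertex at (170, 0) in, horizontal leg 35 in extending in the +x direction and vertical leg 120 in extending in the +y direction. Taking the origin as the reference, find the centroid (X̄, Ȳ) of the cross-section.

Part | A | x̄ᵢ | ȳᵢ | A·x̄ᵢ | A·ȳᵢ
rectangular portion | 20400.00 | 85.00 | 60.00 | 1734000.00 | 1224000.00
triangular portion | 2100.00 | 181.67 | 40.00 | 381500.00 | 84000.00
Σ | 22500.00 |  |  | 2115500.00 | 1308000.00
X̄ = 2115500.00 / 22500.00 = 94.02 in
Ȳ = 1308000.00 / 22500.00 = 58.13 in

X̄ = 94.02 in, Ȳ = 58.13 in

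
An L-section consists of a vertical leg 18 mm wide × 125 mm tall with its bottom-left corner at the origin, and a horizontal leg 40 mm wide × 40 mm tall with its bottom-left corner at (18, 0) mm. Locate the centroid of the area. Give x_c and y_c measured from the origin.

vertical leg: A = 18 × 125 = 2250.00, centroid at (9.00, 62.50).
horizontal leg: A = 40 × 40 = 1600.00, centroid at (38.00, 20.00).
ΣA = 3850.00 mm², ΣAx_c = 81050.00 mm³, ΣAy_c = 172625.00 mm³.
x_c = 81050.00/3850.00 = 21.05 mm; y_c = 172625.00/3850.00 = 44.84 mm.

x_c = 21.05 mm, y_c = 44.84 mm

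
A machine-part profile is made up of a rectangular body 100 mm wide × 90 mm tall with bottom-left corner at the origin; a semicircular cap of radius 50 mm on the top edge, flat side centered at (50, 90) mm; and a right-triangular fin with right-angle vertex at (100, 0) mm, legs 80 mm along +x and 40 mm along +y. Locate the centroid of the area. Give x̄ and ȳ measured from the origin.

x̄ = 58.44 mm, ȳ = 59.41 mm

rectangular body: A = 100 × 90 = 9000.00, centroid at (50.00, 45.00).
semicircular top: A = ½π·50² = 3926.99, centroid at (50.00, 111.22).
triangular fin: A = ½·80·40 = 1600.00, centroid at (126.67, 13.33).
ΣA = 14526.99 mm², ΣAx̄ = 849016.21 mm³, ΣAȳ = 863095.84 mm³.
x̄ = 849016.21/14526.99 = 58.44 mm; ȳ = 863095.84/14526.99 = 59.41 mm.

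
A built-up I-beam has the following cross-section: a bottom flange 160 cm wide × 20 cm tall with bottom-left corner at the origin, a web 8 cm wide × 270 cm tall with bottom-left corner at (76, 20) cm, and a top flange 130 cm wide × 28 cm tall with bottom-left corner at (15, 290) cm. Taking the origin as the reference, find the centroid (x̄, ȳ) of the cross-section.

x̄ = 80.00 cm, ȳ = 163.71 cm

bottom flange: A = 160 × 20 = 3200.00, centroid at (80.00, 10.00).
web: A = 8 × 270 = 2160.00, centroid at (80.00, 155.00).
top flange: A = 130 × 28 = 3640.00, centroid at (80.00, 304.00).
ΣA = 9000.00 cm², ΣAx̄ = 720000.00 cm³, ΣAȳ = 1473360.00 cm³.
x̄ = 720000.00/9000.00 = 80.00 cm; ȳ = 1473360.00/9000.00 = 163.71 cm.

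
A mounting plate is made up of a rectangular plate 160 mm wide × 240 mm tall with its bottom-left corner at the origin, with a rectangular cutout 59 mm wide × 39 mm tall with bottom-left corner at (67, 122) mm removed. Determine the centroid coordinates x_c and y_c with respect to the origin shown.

plate: A = 160 × 240 = 38400.00, centroid at (80.00, 120.00).
hole: A = −(59 × 39) = -2301.00, centroid at (96.50, 141.50).
ΣA = 36099.00 mm², ΣAx_c = 2849953.50 mm³, ΣAy_c = 4282408.50 mm³.
x_c = 2849953.50/36099.00 = 78.95 mm; y_c = 4282408.50/36099.00 = 118.63 mm.

x_c = 78.95 mm, y_c = 118.63 mm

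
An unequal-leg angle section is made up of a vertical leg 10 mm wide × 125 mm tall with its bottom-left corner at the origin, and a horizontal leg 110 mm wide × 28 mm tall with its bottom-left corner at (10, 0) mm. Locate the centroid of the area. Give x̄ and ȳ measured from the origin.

x̄ = 47.68 mm, ȳ = 28.00 mm

vertical leg: A = 10 × 125 = 1250.00, centroid at (5.00, 62.50).
horizontal leg: A = 110 × 28 = 3080.00, centroid at (65.00, 14.00).
ΣA = 4330.00 mm², ΣAx̄ = 206450.00 mm³, ΣAȳ = 121245.00 mm³.
x̄ = 206450.00/4330.00 = 47.68 mm; ȳ = 121245.00/4330.00 = 28.00 mm.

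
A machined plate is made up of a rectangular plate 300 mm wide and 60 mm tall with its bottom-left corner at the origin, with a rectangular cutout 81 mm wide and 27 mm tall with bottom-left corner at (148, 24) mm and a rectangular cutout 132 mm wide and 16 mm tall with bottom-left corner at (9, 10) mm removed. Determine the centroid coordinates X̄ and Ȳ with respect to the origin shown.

plate: A = 300 × 60 = 18000.00, centroid at (150.00, 30.00).
hole 1: A = −(81 × 27) = -2187.00, centroid at (188.50, 37.50).
hole 2: A = −(132 × 16) = -2112.00, centroid at (75.00, 18.00).
ΣA = 13701.00 mm²
ΣAX̄ = (18000.00)(150.00) + (-2187.00)(188.50) + (-2112.00)(75.00) = 2129350.50 mm³
ΣAȲ = (18000.00)(30.00) + (-2187.00)(37.50) + (-2112.00)(18.00) = 419971.50 mm³
X̄ = 2129350.50 / 13701.00 = 155.42 mm
Ȳ = 419971.50 / 13701.00 = 30.65 mm

X̄ = 155.42 mm, Ȳ = 30.65 mm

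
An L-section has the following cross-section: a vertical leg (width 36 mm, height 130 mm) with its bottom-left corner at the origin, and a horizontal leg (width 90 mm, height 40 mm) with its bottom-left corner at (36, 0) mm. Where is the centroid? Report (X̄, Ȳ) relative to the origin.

X̄ = 45.39 mm, Ȳ = 45.43 mm

Part | A | x̄ᵢ | ȳᵢ | A·x̄ᵢ | A·ȳᵢ
vertical leg | 4680.00 | 18.00 | 65.00 | 84240.00 | 304200.00
horizontal leg | 3600.00 | 81.00 | 20.00 | 291600.00 | 72000.00
Σ | 8280.00 |  |  | 375840.00 | 376200.00
X̄ = 375840.00 / 8280.00 = 45.39 mm
Ȳ = 376200.00 / 8280.00 = 45.43 mm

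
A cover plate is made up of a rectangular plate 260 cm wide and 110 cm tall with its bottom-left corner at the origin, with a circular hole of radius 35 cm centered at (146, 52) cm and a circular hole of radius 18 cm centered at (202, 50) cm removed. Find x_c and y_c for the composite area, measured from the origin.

Part | A | x̄ᵢ | ȳᵢ | A·x̄ᵢ | A·ȳᵢ
plate | 28600.00 | 130.00 | 55.00 | 3718000.00 | 1573000.00
hole 1 | -3848.45 | 146.00 | 52.00 | -561873.85 | -200119.45
hole 2 | -1017.88 | 202.00 | 50.00 | -205610.96 | -50893.80
Σ | 23733.67 |  |  | 2950515.20 | 1321986.75
x_c = 2950515.20 / 23733.67 = 124.32 cm
y_c = 1321986.75 / 23733.67 = 55.70 cm

x_c = 124.32 cm, y_c = 55.70 cm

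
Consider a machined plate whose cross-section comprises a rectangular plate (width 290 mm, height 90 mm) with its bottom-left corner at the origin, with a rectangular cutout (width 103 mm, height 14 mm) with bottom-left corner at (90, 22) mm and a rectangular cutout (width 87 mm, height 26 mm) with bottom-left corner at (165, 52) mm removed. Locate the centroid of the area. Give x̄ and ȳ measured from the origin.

plate: A = 290 × 90 = 26100.00, centroid at (145.00, 45.00).
hole 1: A = −(103 × 14) = -1442.00, centroid at (141.50, 29.00).
hole 2: A = −(87 × 26) = -2262.00, centroid at (208.50, 65.00).
ΣA = 22396.00 mm², ΣAx̄ = 3108830.00 mm³, ΣAȳ = 985652.00 mm³.
x̄ = 3108830.00/22396.00 = 138.81 mm; ȳ = 985652.00/22396.00 = 44.01 mm.

x̄ = 138.81 mm, ȳ = 44.01 mm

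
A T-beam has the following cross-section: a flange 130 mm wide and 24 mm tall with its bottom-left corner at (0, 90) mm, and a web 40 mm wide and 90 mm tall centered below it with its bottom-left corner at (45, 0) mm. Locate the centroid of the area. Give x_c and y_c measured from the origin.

Part | A | x̄ᵢ | ȳᵢ | A·x̄ᵢ | A·ȳᵢ
web | 3600.00 | 65.00 | 45.00 | 234000.00 | 162000.00
flange | 3120.00 | 65.00 | 102.00 | 202800.00 | 318240.00
Σ | 6720.00 |  |  | 436800.00 | 480240.00
x_c = 436800.00 / 6720.00 = 65.00 mm
y_c = 480240.00 / 6720.00 = 71.46 mm

x_c = 65.00 mm, y_c = 71.46 mm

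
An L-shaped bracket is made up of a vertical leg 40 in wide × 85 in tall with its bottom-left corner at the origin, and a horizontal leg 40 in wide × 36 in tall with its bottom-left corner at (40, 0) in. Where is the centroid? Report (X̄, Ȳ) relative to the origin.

Part | A | x̄ᵢ | ȳᵢ | A·x̄ᵢ | A·ȳᵢ
vertical leg | 3400.00 | 20.00 | 42.50 | 68000.00 | 144500.00
horizontal leg | 1440.00 | 60.00 | 18.00 | 86400.00 | 25920.00
Σ | 4840.00 |  |  | 154400.00 | 170420.00
X̄ = 154400.00 / 4840.00 = 31.90 in
Ȳ = 170420.00 / 4840.00 = 35.21 in

X̄ = 31.90 in, Ȳ = 35.21 in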